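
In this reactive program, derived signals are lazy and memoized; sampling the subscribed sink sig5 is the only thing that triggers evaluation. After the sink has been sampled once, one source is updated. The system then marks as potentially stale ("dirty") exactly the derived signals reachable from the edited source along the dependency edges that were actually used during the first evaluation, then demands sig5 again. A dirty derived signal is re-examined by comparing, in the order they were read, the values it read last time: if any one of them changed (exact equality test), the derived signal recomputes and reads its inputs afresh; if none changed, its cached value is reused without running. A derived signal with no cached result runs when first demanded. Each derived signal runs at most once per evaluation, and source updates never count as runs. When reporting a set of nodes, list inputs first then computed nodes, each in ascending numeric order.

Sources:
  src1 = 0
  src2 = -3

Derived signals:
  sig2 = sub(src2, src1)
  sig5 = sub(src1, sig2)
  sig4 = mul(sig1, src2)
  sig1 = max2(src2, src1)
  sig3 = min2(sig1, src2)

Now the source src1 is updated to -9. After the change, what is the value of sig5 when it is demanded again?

First demand of the output computes:
  sig2 = sub(-3, 0) = -3
  sig5 = sub(0, -3) = 3

After the edit, cleaning proceeds:
  sig2: a read changed (src1 0->-9) — executes, giving 6.
  sig5: a read changed (src1 0->-9; sig2 -3->6) — executes, giving -15.

Demanding sig5 again yields -15.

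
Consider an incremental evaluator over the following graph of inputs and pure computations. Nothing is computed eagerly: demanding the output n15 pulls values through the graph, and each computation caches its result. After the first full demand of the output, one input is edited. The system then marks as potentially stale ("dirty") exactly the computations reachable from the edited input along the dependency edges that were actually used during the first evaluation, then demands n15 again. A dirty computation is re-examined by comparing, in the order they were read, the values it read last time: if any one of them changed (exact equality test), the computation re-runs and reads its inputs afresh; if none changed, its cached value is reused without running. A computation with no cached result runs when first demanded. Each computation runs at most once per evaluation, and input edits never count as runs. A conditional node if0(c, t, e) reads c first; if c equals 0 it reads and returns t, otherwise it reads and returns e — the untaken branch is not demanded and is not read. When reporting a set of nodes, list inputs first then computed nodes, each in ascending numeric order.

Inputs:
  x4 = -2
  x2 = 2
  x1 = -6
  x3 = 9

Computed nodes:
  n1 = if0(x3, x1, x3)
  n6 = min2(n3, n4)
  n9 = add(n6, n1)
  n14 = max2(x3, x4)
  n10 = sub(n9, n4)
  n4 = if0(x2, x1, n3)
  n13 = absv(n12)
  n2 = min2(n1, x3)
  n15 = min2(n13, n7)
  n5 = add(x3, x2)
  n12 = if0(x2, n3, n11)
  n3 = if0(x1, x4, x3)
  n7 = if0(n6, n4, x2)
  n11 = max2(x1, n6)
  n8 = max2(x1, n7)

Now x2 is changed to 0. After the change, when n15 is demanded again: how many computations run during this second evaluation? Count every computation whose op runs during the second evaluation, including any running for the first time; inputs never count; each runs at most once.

Run set: n4, n6, n7, n12, n15 (5 run).
The important point: the flipped condition redirects demand; n11 is left stale, never re-checked.

Initial pass — values computed on the first demand:
  n3 = if0(x1=-6 -> else branch x3) = 9
  n4 = if0(x2=2 -> else branch n3) = 9
  n6 = min2(9, 9) = 9
  n7 = if0(n6=9 -> else branch x2) = 2
  n11 = max2(-6, 9) = 9
  n12 = if0(x2=2 -> else branch n11) = 9
  n13 = absv(9) = 9
  n15 = min2(9, 2) = 2

Second demand — change propagation:
  n4: re-runs because x2 2->0; new result -6.
  n6: re-runs because n4 9->-6; new result -6.
  n7: re-runs because n6 9->-6; x2 2->0; new result 0.
  n11: dirty yet unreached — the second evaluation never asks for it.
  n12: re-runs because x2 2->0; new result 9 (unchanged).
  n13: re-examined; everything it read last time is the same (n12 unchanged) — cache 9 kept, no run.
  n15: re-runs because n7 2->0; new result 0.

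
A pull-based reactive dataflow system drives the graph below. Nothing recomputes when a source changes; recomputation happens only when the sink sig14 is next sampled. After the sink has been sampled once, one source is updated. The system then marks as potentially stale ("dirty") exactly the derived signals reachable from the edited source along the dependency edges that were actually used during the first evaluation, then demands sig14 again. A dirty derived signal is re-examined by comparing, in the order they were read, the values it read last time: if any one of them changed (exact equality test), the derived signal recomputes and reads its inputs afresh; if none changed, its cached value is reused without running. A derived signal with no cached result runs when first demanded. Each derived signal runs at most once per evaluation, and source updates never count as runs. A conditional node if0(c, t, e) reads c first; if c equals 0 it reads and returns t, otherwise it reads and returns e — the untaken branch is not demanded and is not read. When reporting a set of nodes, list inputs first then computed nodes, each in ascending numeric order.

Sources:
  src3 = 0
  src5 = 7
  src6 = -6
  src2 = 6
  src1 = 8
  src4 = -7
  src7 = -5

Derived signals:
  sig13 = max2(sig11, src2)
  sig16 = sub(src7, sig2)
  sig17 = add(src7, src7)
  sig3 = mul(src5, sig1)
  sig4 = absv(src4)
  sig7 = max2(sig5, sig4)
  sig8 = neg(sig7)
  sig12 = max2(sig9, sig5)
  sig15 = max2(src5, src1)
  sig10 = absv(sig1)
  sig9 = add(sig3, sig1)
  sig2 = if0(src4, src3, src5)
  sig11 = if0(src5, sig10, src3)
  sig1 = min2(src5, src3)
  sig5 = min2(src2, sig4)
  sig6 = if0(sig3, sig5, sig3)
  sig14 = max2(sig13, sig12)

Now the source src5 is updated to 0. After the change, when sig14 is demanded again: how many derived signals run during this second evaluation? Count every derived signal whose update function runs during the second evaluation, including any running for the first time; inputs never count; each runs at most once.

First evaluation (everything demanded from the output):
  sig1 = min2(7, 0) = 0
  sig3 = mul(7, 0) = 0
  sig4 = absv(-7) = 7
  sig5 = min2(6, 7) = 6
  sig9 = add(0, 0) = 0
  sig11 = if0(src5=7 -> else branch src3) = 0
  sig12 = max2(0, 6) = 6
  sig13 = max2(0, 6) = 6
  sig14 = max2(6, 6) = 6

Propagation after the edit:
  sig1: runs — src5 7->0; result 0 (same value as before).
  sig3: runs — src5 7->0; result 0 (same value as before).
  sig9: checked — values it read are unchanged (sig3 unchanged, sig1 unchanged); reused cached 0 without running.
  sig10: demanded for the first time — runs, produces 0.
  sig11: runs — src5 7->0; result 0 (same value as before).
  sig12: checked — values it read are unchanged (sig9 unchanged, sig5 unchanged); reused cached 6 without running.
  sig13: checked — values it read are unchanged (sig11 unchanged, src2 unchanged); reused cached 6 without running.
  sig14: checked — values it read are unchanged (sig13 unchanged, sig12 unchanged); reused cached 6 without running.

Key observation: a condition flipped, so demand reaches new nodes — sig10 runs for the first time.

Derived signals that run: sig1, sig3, sig10, sig11 — 4 in total.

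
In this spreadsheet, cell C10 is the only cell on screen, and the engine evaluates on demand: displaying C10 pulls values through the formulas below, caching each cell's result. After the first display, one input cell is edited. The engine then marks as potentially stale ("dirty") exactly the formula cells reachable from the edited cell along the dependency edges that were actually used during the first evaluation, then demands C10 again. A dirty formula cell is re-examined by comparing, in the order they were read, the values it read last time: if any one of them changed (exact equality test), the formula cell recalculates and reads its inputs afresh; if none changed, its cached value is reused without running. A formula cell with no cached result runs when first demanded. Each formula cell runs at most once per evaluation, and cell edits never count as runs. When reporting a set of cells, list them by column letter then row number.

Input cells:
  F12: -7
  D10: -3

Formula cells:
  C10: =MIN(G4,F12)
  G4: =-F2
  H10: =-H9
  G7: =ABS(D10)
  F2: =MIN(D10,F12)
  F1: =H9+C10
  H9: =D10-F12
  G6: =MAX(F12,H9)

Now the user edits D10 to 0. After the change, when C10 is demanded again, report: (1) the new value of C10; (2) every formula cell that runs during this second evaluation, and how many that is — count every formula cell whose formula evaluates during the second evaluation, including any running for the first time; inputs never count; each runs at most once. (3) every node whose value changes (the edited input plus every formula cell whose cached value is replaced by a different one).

C10 now evaluates to -7.
Run set: F2 (1 run).
Changed values: D10.
The important point: F2 recomputes to an identical value, and the output ends up unchanged.

Initial pass — values computed on the first demand:
  F2 = MIN(-3, -7) = -7
  G4 = -(-7) = 7
  C10 = MIN(7, -7) = -7

Second demand — change propagation:
  F2: re-runs because D10 -3->0; new result -7 (unchanged).
  G4: re-examined; everything it read last time is the same (F2 unchanged) — cache 7 kept, no run.
  C10: re-examined; everything it read last time is the same (G4 unchanged, F12 unchanged) — cache -7 kept, no run.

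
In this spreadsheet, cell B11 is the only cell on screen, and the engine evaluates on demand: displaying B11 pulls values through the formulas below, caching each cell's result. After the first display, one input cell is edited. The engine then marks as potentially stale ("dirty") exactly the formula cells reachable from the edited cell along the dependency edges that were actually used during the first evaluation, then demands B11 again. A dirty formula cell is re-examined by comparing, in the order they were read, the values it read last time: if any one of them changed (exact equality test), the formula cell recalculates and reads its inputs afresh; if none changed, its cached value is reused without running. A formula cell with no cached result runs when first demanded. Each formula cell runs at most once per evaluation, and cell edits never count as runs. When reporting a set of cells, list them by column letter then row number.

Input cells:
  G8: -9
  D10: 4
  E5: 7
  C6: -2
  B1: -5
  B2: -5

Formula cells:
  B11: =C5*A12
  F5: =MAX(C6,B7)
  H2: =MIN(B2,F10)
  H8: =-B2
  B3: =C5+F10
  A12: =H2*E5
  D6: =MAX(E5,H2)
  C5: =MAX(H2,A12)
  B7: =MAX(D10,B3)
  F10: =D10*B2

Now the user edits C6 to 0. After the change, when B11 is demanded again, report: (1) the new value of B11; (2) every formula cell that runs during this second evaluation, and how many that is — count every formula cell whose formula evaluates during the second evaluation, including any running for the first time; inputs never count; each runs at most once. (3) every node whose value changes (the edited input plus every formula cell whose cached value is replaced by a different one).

Initial pass — values computed on the first demand:
  F10 = 4 * -5 = -20
  H2 = MIN(-5, -20) = -20
  A12 = -20 * 7 = -140
  C5 = MAX(-20, -140) = -20
  B11 = -20 * -140 = 2800

Second demand — change propagation:
  no demanded computation ever read C6, so the edit dirties nothing and nothing runs.

The important point: nothing the output needs ever reads C6, so the edit is invisible to it.

B11 now evaluates to 2800.
Run set: none (0 run).
Changed values: C6.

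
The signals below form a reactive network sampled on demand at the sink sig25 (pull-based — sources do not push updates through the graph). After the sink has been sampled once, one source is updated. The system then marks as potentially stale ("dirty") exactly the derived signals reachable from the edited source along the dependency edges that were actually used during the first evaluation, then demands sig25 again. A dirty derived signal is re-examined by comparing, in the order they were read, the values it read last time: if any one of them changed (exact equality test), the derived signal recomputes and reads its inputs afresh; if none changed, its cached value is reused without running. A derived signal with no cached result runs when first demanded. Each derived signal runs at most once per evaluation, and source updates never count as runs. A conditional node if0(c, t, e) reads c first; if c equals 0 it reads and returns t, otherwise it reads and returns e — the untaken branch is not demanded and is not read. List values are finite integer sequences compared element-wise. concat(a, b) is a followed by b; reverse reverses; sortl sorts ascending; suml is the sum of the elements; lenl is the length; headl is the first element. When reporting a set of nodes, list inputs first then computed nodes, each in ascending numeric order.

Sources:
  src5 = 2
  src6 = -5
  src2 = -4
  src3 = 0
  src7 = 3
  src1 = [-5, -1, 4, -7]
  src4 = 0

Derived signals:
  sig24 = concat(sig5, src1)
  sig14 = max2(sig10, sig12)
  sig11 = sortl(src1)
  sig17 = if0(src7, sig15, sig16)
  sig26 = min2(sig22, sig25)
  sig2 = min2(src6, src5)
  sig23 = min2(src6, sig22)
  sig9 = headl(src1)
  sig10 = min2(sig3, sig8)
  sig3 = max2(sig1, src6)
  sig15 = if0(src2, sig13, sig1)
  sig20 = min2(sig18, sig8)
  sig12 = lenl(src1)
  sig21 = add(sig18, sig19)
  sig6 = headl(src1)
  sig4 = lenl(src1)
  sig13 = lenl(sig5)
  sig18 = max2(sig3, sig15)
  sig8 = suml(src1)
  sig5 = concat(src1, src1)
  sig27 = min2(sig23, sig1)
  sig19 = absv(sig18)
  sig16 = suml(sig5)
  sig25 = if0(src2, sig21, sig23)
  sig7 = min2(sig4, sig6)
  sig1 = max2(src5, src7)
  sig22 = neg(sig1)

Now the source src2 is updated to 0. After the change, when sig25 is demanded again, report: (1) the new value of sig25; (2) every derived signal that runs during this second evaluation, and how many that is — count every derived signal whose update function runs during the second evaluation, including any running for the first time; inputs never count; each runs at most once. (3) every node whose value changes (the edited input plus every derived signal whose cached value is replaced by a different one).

Initial pass — values computed on the first demand:
  sig1 = max2(2, 3) = 3
  sig22 = neg(3) = -3
  sig23 = min2(-5, -3) = -5
  sig25 = if0(src2=-4 -> else branch sig23) = -5

Second demand — change propagation:
  sig3: newly demanded (no cache) — executes and yields 3.
  sig5: newly demanded (no cache) — executes and yields [-5, -1, 4, -7, -5, -1, 4, -7].
  sig13: newly demanded (no cache) — executes and yields 8.
  sig15: newly demanded (no cache) — executes and yields 8.
  sig18: newly demanded (no cache) — executes and yields 8.
  sig19: newly demanded (no cache) — executes and yields 8.
  sig21: newly demanded (no cache) — executes and yields 16.
  sig25: re-runs because src2 -4->0; new result 16.

The important point: the flipped condition pulls in fresh nodes; sig3, sig5, sig13, sig15, sig18, sig19, sig21 run for the first time.

sig25 now evaluates to 16.
Run set: sig3, sig5, sig13, sig15, sig18, sig19, sig21, sig25 (8 run).
Changed values: src2, sig25.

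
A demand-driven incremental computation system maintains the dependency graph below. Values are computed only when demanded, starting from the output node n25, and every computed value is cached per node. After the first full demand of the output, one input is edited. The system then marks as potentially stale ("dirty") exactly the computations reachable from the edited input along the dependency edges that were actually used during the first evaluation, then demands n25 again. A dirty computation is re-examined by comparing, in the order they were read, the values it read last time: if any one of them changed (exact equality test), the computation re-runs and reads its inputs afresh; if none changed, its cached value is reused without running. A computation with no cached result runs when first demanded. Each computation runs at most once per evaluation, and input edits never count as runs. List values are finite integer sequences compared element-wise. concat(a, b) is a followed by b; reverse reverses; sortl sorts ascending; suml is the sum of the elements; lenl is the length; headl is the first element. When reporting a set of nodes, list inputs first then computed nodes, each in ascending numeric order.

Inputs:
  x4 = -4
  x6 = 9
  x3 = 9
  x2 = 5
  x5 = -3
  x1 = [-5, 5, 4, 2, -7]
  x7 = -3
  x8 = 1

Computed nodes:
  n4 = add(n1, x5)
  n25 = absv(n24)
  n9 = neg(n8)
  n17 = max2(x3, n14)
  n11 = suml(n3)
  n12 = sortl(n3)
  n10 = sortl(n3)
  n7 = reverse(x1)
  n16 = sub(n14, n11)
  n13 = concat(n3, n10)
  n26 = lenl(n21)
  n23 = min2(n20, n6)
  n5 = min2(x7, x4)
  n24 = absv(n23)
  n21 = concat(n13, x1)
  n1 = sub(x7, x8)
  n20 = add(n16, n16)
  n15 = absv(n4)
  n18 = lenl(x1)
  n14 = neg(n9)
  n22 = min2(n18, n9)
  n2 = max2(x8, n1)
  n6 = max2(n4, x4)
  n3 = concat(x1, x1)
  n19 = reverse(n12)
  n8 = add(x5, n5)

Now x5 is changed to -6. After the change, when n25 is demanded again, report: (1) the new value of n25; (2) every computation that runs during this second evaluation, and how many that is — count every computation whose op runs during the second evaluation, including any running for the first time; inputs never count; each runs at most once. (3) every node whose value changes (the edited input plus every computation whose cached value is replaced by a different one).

First evaluation (everything demanded from the output):
  n1 = sub(-3, 1) = -4
  n3 = concat([-5, 5, 4, 2, -7], [-5, 5, 4, 2, -7]) = [-5, 5, 4, 2, -7, -5, 5, 4, 2, -7]
  n4 = add(-4, -3) = -7
  n5 = min2(-3, -4) = -4
  n6 = max2(-7, -4) = -4
  n8 = add(-3, -4) = -7
  n9 = neg(-7) = 7
  n11 = suml([-5, 5, 4, 2, -7, -5, 5, 4, 2, -7]) = -2
  n14 = neg(7) = -7
  n16 = sub(-7, -2) = -5
  n20 = add(-5, -5) = -10
  n23 = min2(-10, -4) = -10
  n24 = absv(-10) = 10
  n25 = absv(10) = 10

Propagation after the edit:
  n4: runs — x5 -3->-6; result -10.
  n6: runs — n4 -7->-10; result -4 (same value as before).
  n8: runs — x5 -3->-6; result -10.
  n9: runs — n8 -7->-10; result 10.
  n14: runs — n9 7->10; result -10.
  n16: runs — n14 -7->-10; result -8.
  n20: runs — n16 -5->-8; n16 -5->-8; result -16.
  n23: runs — n20 -10->-16; result -16.
  n24: runs — n23 -10->-16; result 16.
  n25: runs — n24 10->16; result 16.

New value of n25: 16.
Computations that run: n4, n6, n8, n9, n14, n16, n20, n23, n24, n25 — 10 in total.
Values that change: x5, n4, n8, n9, n14, n16, n20, n23, n24, n25.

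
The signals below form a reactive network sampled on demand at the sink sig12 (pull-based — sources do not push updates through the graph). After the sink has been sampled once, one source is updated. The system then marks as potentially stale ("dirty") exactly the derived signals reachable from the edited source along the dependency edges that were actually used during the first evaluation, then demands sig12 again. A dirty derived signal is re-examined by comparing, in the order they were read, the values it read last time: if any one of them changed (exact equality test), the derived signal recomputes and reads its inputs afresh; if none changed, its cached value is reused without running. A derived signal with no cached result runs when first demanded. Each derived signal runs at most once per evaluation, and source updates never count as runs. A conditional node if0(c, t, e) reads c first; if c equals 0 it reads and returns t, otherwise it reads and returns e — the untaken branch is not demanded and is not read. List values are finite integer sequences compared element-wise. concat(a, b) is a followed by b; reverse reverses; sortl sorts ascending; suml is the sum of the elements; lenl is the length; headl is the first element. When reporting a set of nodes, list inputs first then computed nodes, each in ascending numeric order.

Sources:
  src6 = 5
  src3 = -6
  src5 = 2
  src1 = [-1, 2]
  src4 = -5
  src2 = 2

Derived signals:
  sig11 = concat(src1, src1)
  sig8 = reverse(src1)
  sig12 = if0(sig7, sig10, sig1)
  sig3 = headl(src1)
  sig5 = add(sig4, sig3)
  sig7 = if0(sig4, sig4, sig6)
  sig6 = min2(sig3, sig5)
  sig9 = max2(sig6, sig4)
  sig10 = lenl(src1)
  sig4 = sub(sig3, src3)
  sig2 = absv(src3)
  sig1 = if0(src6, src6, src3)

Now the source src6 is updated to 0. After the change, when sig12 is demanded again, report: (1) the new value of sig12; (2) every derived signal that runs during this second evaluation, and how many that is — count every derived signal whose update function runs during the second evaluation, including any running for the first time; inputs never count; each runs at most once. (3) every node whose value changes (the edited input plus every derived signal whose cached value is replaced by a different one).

sig12 now evaluates to 0.
Run set: sig1, sig12 (2 run).
Changed values: src6, sig1, sig12.

Initial pass — values computed on the first demand:
  sig1 = if0(src6=5 -> else branch src3) = -6
  sig3 = headl([-1, 2]) = -1
  sig4 = sub(-1, -6) = 5
  sig5 = add(5, -1) = 4
  sig6 = min2(-1, 4) = -1
  sig7 = if0(sig4=5 -> else branch sig6) = -1
  sig12 = if0(sig7=-1 -> else branch sig1) = -6

Second demand — change propagation:
  sig1: re-runs because src6 5->0; new result 0.
  sig12: re-runs because sig1 -6->0; new result 0.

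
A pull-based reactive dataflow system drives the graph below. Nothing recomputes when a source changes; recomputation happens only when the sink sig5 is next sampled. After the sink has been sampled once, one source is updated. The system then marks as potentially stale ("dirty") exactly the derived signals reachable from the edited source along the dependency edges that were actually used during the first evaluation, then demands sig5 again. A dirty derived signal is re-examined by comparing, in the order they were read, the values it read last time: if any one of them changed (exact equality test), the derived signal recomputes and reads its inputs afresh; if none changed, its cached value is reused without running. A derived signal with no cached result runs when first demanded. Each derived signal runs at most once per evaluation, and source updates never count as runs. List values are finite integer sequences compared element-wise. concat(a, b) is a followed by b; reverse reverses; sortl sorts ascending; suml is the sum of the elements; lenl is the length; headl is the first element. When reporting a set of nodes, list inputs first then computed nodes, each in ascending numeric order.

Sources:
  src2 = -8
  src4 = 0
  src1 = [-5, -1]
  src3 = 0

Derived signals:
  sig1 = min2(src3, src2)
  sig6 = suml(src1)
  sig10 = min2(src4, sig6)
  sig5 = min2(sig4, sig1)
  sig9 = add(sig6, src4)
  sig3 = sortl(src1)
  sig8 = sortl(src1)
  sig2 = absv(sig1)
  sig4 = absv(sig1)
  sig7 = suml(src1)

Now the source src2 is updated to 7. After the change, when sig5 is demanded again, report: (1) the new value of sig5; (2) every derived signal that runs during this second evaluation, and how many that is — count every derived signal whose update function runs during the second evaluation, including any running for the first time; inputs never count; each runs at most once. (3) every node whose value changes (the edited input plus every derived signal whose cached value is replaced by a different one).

New value of sig5: 0.
Derived signals that run: sig1, sig4, sig5 — 3 in total.
Values that change: src2, sig1, sig4, sig5.

First evaluation (everything demanded from the output):
  sig1 = min2(0, -8) = -8
  sig4 = absv(-8) = 8
  sig5 = min2(8, -8) = -8

Propagation after the edit:
  sig1: runs — src2 -8->7; result 0.
  sig4: runs — sig1 -8->0; result 0.
  sig5: runs — sig4 8->0; sig1 -8->0; result 0.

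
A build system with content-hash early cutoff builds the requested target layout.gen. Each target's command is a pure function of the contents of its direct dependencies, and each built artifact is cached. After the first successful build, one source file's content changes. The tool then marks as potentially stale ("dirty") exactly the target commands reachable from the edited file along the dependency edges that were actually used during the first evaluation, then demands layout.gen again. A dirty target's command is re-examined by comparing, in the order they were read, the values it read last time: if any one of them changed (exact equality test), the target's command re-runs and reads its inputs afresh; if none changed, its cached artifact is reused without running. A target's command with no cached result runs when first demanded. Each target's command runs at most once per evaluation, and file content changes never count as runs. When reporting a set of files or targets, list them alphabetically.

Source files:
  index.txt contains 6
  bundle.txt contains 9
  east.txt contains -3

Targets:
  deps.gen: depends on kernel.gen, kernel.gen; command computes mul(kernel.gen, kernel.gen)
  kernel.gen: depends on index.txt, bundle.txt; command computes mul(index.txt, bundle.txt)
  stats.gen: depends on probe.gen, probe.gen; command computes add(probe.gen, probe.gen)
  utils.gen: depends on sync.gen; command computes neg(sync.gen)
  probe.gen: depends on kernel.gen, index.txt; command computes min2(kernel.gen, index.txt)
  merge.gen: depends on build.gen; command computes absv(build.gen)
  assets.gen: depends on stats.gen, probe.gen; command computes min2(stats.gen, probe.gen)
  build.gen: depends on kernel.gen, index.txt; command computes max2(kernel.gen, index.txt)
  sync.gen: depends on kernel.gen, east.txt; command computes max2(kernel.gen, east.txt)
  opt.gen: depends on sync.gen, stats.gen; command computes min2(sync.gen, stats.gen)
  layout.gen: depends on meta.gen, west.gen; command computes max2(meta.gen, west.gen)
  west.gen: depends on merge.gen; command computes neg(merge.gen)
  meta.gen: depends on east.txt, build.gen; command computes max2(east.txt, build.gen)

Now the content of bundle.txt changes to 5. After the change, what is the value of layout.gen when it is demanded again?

New value of layout.gen: 30.

First evaluation (everything demanded from the output):
  kernel.gen = mul(6, 9) = 54
  build.gen = max2(54, 6) = 54
  merge.gen = absv(54) = 54
  meta.gen = max2(-3, 54) = 54
  west.gen = neg(54) = -54
  layout.gen = max2(54, -54) = 54

Propagation after the edit:
  kernel.gen: runs — bundle.txt 9->5; result 30.
  build.gen: runs — kernel.gen 54->30; result 30.
  merge.gen: runs — build.gen 54->30; result 30.
  meta.gen: runs — build.gen 54->30; result 30.
  west.gen: runs — merge.gen 54->30; result -30.
  layout.gen: runs — meta.gen 54->30; west.gen -54->-30; result 30.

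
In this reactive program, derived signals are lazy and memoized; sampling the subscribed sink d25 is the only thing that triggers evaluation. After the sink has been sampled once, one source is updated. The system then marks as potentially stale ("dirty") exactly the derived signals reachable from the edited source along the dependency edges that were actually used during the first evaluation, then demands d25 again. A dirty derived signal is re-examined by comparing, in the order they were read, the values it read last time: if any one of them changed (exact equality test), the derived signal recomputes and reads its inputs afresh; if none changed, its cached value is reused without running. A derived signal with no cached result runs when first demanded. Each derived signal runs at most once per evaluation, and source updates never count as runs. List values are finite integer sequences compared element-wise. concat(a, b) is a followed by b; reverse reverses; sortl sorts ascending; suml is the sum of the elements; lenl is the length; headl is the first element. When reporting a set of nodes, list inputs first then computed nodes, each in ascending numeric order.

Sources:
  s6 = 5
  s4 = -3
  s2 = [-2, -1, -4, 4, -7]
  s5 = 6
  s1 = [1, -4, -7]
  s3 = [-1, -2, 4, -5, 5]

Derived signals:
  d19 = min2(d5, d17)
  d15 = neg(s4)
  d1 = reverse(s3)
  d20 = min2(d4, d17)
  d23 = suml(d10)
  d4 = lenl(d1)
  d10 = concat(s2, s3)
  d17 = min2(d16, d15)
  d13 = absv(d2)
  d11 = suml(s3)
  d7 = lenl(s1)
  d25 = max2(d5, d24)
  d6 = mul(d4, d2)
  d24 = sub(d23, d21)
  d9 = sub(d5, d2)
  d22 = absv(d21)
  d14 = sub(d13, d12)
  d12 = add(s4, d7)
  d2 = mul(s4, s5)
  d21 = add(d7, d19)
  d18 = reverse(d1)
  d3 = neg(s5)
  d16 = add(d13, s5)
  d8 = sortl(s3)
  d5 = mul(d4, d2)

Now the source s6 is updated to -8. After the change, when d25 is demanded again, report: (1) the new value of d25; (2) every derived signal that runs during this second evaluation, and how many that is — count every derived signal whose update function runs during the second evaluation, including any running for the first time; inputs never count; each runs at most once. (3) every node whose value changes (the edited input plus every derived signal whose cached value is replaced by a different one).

Demanding d25 again yields 78.
0 derived signals run: none.
The nodes whose values change: s6.
Note the shortcut — nothing in the graph depends on s6 at all, so no recomputation happens.

First demand of the output computes:
  d1 = reverse([-1, -2, 4, -5, 5]) = [5, -5, 4, -2, -1]
  d2 = mul(-3, 6) = -18
  d4 = lenl([5, -5, 4, -2, -1]) = 5
  d5 = mul(5, -18) = -90
  d7 = lenl([1, -4, -7]) = 3
  d10 = concat([-2, -1, -4, 4, -7], [-1, -2, 4, -5, 5]) = [-2, -1, -4, 4, -7, -1, -2, 4, -5, 5]
  d13 = absv(-18) = 18
  d15 = neg(-3) = 3
  d16 = add(18, 6) = 24
  d17 = min2(24, 3) = 3
  d19 = min2(-90, 3) = -90
  d21 = add(3, -90) = -87
  d23 = suml([-2, -1, -4, 4, -7, -1, -2, 4, -5, 5]) = -9
  d24 = sub(-9, -87) = 78
  d25 = max2(-90, 78) = 78

After the edit, cleaning proceeds:
  no node depends on s6 at all; the second demand re-runs nothing.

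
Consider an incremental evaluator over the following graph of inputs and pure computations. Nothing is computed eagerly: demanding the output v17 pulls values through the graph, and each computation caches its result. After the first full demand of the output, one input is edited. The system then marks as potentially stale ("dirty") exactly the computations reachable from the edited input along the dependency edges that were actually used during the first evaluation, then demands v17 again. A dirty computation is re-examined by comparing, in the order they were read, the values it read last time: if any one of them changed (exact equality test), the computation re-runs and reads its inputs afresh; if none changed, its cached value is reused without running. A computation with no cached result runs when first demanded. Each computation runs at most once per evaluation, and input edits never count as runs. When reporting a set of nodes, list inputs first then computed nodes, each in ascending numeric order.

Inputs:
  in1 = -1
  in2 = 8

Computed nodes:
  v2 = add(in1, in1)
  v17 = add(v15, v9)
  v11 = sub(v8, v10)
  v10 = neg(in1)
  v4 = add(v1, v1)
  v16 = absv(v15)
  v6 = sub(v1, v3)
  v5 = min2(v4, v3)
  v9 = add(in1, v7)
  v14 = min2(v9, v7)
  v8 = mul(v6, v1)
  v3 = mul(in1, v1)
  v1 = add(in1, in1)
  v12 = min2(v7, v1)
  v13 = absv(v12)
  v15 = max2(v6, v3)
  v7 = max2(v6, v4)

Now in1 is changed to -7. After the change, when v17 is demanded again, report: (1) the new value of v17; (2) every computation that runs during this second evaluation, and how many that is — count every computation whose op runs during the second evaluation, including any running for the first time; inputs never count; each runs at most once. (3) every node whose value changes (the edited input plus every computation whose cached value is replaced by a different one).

v17 now evaluates to 63.
Run set: v1, v3, v4, v6, v7, v9, v15, v17 (8 run).
Changed values: in1, v1, v3, v4, v6, v7, v9, v15, v17.

Initial pass — values computed on the first demand:
  v1 = add(-1, -1) = -2
  v3 = mul(-1, -2) = 2
  v4 = add(-2, -2) = -4
  v6 = sub(-2, 2) = -4
  v7 = max2(-4, -4) = -4
  v9 = add(-1, -4) = -5
  v15 = max2(-4, 2) = 2
  v17 = add(2, -5) = -3

Second demand — change propagation:
  v1: re-runs because in1 -1->-7; in1 -1->-7; new result -14.
  v3: re-runs because in1 -1->-7; v1 -2->-14; new result 98.
  v4: re-runs because v1 -2->-14; v1 -2->-14; new result -28.
  v6: re-runs because v1 -2->-14; v3 2->98; new result -112.
  v7: re-runs because v6 -4->-112; v4 -4->-28; new result -28.
  v9: re-runs because in1 -1->-7; v7 -4->-28; new result -35.
  v15: re-runs because v6 -4->-112; v3 2->98; new result 98.
  v17: re-runs because v15 2->98; v9 -5->-35; new result 63.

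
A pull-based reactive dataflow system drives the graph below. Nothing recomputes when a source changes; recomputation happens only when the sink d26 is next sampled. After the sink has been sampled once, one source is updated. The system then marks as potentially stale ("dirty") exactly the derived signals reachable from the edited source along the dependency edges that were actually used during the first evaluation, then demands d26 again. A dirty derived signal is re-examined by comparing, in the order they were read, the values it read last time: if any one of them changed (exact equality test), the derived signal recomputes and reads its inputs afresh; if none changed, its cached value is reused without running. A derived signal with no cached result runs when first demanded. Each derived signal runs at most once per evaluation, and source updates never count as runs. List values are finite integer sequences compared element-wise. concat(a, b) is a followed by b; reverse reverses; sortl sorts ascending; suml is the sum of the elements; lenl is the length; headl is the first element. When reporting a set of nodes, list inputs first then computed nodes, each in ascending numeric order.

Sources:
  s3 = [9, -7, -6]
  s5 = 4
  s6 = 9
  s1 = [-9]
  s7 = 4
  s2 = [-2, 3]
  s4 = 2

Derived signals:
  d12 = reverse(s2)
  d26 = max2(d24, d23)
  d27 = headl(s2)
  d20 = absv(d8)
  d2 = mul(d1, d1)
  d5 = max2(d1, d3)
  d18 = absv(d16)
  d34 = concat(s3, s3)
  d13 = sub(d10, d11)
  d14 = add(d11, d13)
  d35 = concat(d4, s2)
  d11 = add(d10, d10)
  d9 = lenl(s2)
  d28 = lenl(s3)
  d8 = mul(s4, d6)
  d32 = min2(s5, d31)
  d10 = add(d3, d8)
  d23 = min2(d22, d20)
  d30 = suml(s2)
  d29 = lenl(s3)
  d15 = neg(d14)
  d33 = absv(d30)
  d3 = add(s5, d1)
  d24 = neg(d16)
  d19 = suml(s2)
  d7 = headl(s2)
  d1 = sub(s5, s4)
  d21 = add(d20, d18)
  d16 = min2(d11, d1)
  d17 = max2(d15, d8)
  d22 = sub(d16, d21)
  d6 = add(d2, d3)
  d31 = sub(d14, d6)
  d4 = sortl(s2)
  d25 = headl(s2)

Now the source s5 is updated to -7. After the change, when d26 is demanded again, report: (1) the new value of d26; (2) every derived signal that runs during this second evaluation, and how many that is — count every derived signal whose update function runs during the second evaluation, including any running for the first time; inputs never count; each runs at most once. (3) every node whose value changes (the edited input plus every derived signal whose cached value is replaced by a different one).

New value of d26: 9.
Derived signals that run: d1, d2, d3, d6, d8, d10, d11, d16, d18, d20, d21, d22, d23, d24, d26 — 15 in total.
Values that change: s5, d1, d2, d3, d6, d8, d10, d11, d16, d18, d20, d21, d22, d23, d24, d26.

First evaluation (everything demanded from the output):
  d1 = sub(4, 2) = 2
  d2 = mul(2, 2) = 4
  d3 = add(4, 2) = 6
  d6 = add(4, 6) = 10
  d8 = mul(2, 10) = 20
  d10 = add(6, 20) = 26
  d11 = add(26, 26) = 52
  d16 = min2(52, 2) = 2
  d18 = absv(2) = 2
  d20 = absv(20) = 20
  d21 = add(20, 2) = 22
  d22 = sub(2, 22) = -20
  d23 = min2(-20, 20) = -20
  d24 = neg(2) = -2
  d26 = max2(-2, -20) = -2

Propagation after the edit:
  d1: runs — s5 4->-7; result -9.
  d2: runs — d1 2->-9; d1 2->-9; result 81.
  d3: runs — s5 4->-7; d1 2->-9; result -16.
  d6: runs — d2 4->81; d3 6->-16; result 65.
  d8: runs — d6 10->65; result 130.
  d10: runs — d3 6->-16; d8 20->130; result 114.
  d11: runs — d10 26->114; d10 26->114; result 228.
  d16: runs — d11 52->228; d1 2->-9; result -9.
  d18: runs — d16 2->-9; result 9.
  d20: runs — d8 20->130; result 130.
  d21: runs — d20 20->130; d18 2->9; result 139.
  d22: runs — d16 2->-9; d21 22->139; result -148.
  d23: runs — d22 -20->-148; d20 20->130; result -148.
  d24: runs — d16 2->-9; result 9.
  d26: runs — d24 -2->9; d23 -20->-148; result 9.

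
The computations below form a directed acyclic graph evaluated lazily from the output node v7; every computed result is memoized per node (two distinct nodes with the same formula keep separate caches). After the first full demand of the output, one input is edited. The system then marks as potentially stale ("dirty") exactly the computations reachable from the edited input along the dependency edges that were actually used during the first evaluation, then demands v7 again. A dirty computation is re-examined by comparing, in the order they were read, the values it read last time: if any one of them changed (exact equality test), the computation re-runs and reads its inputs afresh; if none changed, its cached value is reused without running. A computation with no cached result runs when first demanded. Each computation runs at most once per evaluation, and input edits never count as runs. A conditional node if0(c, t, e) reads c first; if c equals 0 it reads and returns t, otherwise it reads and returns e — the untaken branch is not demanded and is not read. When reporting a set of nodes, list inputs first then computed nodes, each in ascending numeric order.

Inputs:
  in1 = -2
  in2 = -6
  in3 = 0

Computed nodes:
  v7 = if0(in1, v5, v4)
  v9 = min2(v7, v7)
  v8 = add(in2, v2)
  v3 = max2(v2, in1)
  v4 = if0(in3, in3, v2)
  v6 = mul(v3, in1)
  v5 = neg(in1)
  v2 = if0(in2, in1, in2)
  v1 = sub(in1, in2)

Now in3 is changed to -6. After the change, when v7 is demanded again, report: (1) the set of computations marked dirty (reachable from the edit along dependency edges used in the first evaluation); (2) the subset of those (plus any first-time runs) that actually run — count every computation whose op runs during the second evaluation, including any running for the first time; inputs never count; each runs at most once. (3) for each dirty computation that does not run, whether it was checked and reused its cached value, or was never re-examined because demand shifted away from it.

The edit dirties: v4, v7.
3 computations run: v2, v4, v7.
No dirty computation escaped a run.
Note the branch switch — v2 had no cache and runs now for the first time.

First demand of the output computes:
  v4 = if0(in3=0 -> then branch in3) = 0
  v7 = if0(in1=-2 -> else branch v4) = 0

After the edit, cleaning proceeds:
  v2: had never run; runs now, result -6.
  v4: a read changed (in3 0->-6; in3 0->-6) — executes, giving -6.
  v7: a read changed (v4 0->-6) — executes, giving -6.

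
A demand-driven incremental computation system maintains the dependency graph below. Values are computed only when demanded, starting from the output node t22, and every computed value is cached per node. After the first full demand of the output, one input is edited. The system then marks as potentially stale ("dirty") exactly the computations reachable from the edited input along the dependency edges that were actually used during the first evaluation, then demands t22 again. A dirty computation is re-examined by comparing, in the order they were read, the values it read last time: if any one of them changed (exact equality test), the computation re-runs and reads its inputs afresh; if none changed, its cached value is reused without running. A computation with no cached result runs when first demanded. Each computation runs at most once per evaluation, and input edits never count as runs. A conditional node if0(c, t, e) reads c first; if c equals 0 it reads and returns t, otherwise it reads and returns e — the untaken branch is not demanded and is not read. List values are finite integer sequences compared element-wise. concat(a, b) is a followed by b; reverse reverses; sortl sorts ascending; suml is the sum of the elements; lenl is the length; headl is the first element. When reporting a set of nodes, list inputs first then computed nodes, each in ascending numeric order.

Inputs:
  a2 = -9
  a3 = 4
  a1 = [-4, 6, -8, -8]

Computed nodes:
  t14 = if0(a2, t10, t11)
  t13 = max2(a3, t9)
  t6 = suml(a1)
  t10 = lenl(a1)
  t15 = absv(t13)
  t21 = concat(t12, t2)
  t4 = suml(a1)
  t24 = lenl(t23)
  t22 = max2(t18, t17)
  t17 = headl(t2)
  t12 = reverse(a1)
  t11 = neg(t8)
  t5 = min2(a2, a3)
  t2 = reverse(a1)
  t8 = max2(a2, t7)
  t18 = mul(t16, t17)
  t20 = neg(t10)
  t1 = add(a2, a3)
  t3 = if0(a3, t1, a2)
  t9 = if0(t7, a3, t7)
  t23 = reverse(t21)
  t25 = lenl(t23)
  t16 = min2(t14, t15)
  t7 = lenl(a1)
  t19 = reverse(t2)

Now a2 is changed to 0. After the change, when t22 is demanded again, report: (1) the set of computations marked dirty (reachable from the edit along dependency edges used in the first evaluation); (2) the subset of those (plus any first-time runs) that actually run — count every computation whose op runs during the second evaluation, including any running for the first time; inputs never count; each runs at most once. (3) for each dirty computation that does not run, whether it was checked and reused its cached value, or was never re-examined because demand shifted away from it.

Marked dirty: t8, t11, t14, t16, t18, t22.
Computations that run: t10, t14, t16, t18, t22 — 5 in total.
Never re-examined (demand shifted away): t8, t11.
Key observation: a condition flipped, so demand moved to the other branch — t8, t11 are never re-examined.

First evaluation (everything demanded from the output):
  t2 = reverse([-4, 6, -8, -8]) = [-8, -8, 6, -4]
  t7 = lenl([-4, 6, -8, -8]) = 4
  t8 = max2(-9, 4) = 4
  t9 = if0(t7=4 -> else branch t7) = 4
  t11 = neg(4) = -4
  t13 = max2(4, 4) = 4
  t14 = if0(a2=-9 -> else branch t11) = -4
  t15 = absv(4) = 4
  t16 = min2(-4, 4) = -4
  t17 = headl([-8, -8, 6, -4]) = -8
  t18 = mul(-4, -8) = 32
  t22 = max2(32, -8) = 32

Propagation after the edit:
  t8: marked dirty but never re-examined — demand shifted away from it.
  t10: demanded for the first time — runs, produces 4.
  t11: marked dirty but never re-examined — demand shifted away from it.
  t14: runs — a2 -9->0; result 4.
  t16: runs — t14 -4->4; result 4.
  t18: runs — t16 -4->4; result -32.
  t22: runs — t18 32->-32; result -8.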